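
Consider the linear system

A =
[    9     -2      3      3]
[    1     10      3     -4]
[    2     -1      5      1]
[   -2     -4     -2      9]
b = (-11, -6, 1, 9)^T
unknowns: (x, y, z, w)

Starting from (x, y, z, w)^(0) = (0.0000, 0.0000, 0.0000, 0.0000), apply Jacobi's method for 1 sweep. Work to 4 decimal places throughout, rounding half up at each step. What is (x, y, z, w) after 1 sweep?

(-1.2222, -0.6000, 0.2000, 1.0000)

Iteration 1:
  x = (-11 - (-2)·0.0000 - (3)·0.0000 - (3)·0.0000) / (9) = -1.2222
  y = (-6 - (1)·0.0000 - (3)·0.0000 - (-4)·0.0000) / (10) = -0.6000
  z = (1 - (2)·0.0000 - (-1)·0.0000 - (1)·0.0000) / (5) = 0.2000
  w = (9 - (-2)·0.0000 - (-4)·0.0000 - (-2)·0.0000) / (9) = 1.0000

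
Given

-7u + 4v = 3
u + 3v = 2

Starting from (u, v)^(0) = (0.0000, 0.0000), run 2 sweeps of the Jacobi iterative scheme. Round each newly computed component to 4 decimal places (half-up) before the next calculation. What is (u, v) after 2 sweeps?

(-0.0476, 0.8095)

Iteration 1:
  u = (3 - (4)·0.0000) / (-7) = -0.4286
  v = (2 - (1)·0.0000) / (3) = 0.6667
Iteration 2:
  u = (3 - (4)·0.6667) / (-7) = -0.0476
  v = (2 - (1)·-0.4286) / (3) = 0.8095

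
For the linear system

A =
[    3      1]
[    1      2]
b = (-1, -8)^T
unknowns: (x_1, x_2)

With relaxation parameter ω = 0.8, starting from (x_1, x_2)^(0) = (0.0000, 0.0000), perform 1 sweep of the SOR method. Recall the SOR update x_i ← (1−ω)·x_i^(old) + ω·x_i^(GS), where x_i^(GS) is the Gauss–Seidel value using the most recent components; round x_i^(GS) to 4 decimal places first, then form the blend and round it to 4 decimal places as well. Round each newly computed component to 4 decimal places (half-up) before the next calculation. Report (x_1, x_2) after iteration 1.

Iteration 1:
  x_1: GS value = (-1 - (1)·0.0000) / (3) = -0.3333;  x_1 ← (1−ω)·0.0000 + ω·-0.3333 = -0.2666
  x_2: GS value = (-8 - (1)·-0.2666) / (2) = -3.8667;  x_2 ← (1−ω)·0.0000 + ω·-3.8667 = -3.0934

(-0.2666, -3.0934)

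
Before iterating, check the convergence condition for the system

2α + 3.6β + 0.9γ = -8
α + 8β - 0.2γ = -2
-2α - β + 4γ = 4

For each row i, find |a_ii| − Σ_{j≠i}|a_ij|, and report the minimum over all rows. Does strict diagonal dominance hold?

-2.5

row 1: |2| − (3.6+0.9) = -2.5
row 2: |8| − (1+0.2) = 6.8
row 3: |4| − (2+1) = 1
minimum over rows = -2.5 → not strictly diagonally dominant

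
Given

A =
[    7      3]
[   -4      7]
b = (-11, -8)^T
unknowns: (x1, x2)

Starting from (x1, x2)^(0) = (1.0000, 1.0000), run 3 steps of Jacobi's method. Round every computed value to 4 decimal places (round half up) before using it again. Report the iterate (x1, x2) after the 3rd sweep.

Iteration 1:
  x1 = (-11 - (3)·1.0000) / (7) = -2.0000
  x2 = (-8 - (-4)·1.0000) / (7) = -0.5714
Iteration 2:
  x1 = (-11 - (3)·-0.5714) / (7) = -1.3265
  x2 = (-8 - (-4)·-2.0000) / (7) = -2.2857
Iteration 3:
  x1 = (-11 - (3)·-2.2857) / (7) = -0.5918
  x2 = (-8 - (-4)·-1.3265) / (7) = -1.9009

(-0.5918, -1.9009)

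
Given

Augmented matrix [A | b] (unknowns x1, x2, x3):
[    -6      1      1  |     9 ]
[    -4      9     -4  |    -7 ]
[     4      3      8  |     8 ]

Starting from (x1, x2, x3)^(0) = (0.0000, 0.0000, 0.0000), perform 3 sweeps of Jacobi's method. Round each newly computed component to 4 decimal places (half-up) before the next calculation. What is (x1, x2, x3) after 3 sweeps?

Iteration 1:
  x1 = (9 - (1)·0.0000 - (1)·0.0000) / (-6) = -1.5000
  x2 = (-7 - (-4)·0.0000 - (-4)·0.0000) / (9) = -0.7778
  x3 = (8 - (4)·0.0000 - (3)·0.0000) / (8) = 1.0000
Iteration 2:
  x1 = (9 - (1)·-0.7778 - (1)·1.0000) / (-6) = -1.4630
  x2 = (-7 - (-4)·-1.5000 - (-4)·1.0000) / (9) = -1.0000
  x3 = (8 - (4)·-1.5000 - (3)·-0.7778) / (8) = 2.0417
Iteration 3:
  x1 = (9 - (1)·-1.0000 - (1)·2.0417) / (-6) = -1.3264
  x2 = (-7 - (-4)·-1.4630 - (-4)·2.0417) / (9) = -0.5206
  x3 = (8 - (4)·-1.4630 - (3)·-1.0000) / (8) = 2.1065

(-1.3264, -0.5206, 2.1065)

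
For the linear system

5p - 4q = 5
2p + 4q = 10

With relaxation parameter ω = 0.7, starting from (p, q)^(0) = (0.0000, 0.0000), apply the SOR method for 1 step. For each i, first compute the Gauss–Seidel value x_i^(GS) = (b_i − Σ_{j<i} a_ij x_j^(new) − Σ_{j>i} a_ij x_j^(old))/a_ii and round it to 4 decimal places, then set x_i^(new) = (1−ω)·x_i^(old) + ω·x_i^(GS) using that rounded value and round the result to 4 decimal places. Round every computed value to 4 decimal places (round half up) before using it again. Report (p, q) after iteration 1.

Iteration 1:
  p: GS value = (5 - (-4)·0.0000) / (5) = 1.0000;  p ← (1−ω)·0.0000 + ω·1.0000 = 0.7000
  q: GS value = (10 - (2)·0.7000) / (4) = 2.1500;  q ← (1−ω)·0.0000 + ω·2.1500 = 1.5050

(0.7000, 1.5050)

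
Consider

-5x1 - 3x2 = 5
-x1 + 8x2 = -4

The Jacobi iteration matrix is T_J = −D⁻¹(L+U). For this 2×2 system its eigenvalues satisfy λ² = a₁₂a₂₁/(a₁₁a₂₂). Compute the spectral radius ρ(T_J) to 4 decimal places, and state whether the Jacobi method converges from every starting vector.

a₁₂a₂₁/(a₁₁a₂₂) = (-3)·(-1) / ((-5)·(8)) = -0.075000
ρ = √|-0.075000| = √0.075000 = 0.2739
ρ < 1, so Jacobi converges

0.2739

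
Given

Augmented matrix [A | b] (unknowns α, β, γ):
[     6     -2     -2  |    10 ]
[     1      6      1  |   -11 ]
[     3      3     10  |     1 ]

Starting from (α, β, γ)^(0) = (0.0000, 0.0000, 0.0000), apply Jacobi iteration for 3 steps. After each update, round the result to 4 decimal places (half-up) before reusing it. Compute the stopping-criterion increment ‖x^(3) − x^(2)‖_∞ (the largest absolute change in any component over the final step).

0.2617

Iteration 1:
  α = (10 - (-2)·0.0000 - (-2)·0.0000) / (6) = 1.6667
  β = (-11 - (1)·0.0000 - (1)·0.0000) / (6) = -1.8333
  γ = (1 - (3)·0.0000 - (3)·0.0000) / (10) = 0.1000
Iteration 2:
  α = (10 - (-2)·-1.8333 - (-2)·0.1000) / (6) = 1.0889
  β = (-11 - (1)·1.6667 - (1)·0.1000) / (6) = -2.1278
  γ = (1 - (3)·1.6667 - (3)·-1.8333) / (10) = 0.1500
Iteration 3:
  α = (10 - (-2)·-2.1278 - (-2)·0.1500) / (6) = 1.0074
  β = (-11 - (1)·1.0889 - (1)·0.1500) / (6) = -2.0398
  γ = (1 - (3)·1.0889 - (3)·-2.1278) / (10) = 0.4117
Change: (-0.0815, 0.0880, 0.2617) → max |·| = 0.2617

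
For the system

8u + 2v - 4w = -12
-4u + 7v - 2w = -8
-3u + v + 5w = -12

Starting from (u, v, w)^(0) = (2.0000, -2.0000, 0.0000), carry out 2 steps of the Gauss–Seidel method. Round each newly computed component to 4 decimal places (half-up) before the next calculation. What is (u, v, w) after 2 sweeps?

(-2.4000, -3.2735, -3.1853)

Iteration 1:
  u = (-12 - (2)·-2.0000 - (-4)·0.0000) / (8) = -1.0000
  v = (-8 - (-4)·-1.0000 - (-2)·0.0000) / (7) = -1.7143
  w = (-12 - (-3)·-1.0000 - (1)·-1.7143) / (5) = -2.6571
Iteration 2:
  u = (-12 - (2)·-1.7143 - (-4)·-2.6571) / (8) = -2.4000
  v = (-8 - (-4)·-2.4000 - (-2)·-2.6571) / (7) = -3.2735
  w = (-12 - (-3)·-2.4000 - (1)·-3.2735) / (5) = -3.1853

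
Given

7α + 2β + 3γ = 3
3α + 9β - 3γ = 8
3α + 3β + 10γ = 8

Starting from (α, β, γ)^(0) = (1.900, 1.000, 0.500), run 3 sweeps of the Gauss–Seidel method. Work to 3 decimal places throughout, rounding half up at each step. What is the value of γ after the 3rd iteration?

0.502

Iteration 1:
  α = (3 - (2)·1.000 - (3)·0.500) / (7) = -0.071
  β = (8 - (3)·-0.071 - (-3)·0.500) / (9) = 1.079
  γ = (8 - (3)·-0.071 - (3)·1.079) / (10) = 0.498
Iteration 2:
  α = (3 - (2)·1.079 - (3)·0.498) / (7) = -0.093
  β = (8 - (3)·-0.093 - (-3)·0.498) / (9) = 1.086
  γ = (8 - (3)·-0.093 - (3)·1.086) / (10) = 0.502
Iteration 3:
  α = (3 - (2)·1.086 - (3)·0.502) / (7) = -0.097
  β = (8 - (3)·-0.097 - (-3)·0.502) / (9) = 1.089
  γ = (8 - (3)·-0.097 - (3)·1.089) / (10) = 0.502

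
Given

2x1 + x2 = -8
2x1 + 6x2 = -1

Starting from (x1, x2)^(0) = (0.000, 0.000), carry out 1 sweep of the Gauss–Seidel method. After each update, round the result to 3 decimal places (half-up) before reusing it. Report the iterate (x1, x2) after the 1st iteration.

(-4.000, 1.167)

Iteration 1:
  x1 = (-8 - (1)·0.000) / (2) = -4.000
  x2 = (-1 - (2)·-4.000) / (6) = 1.167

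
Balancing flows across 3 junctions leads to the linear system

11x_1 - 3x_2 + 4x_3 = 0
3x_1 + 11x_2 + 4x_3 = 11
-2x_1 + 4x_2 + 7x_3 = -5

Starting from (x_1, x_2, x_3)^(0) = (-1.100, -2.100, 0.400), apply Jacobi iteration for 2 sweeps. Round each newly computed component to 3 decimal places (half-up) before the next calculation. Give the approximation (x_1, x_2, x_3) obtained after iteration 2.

Iteration 1:
  x_1 = (0 - (-3)·-2.100 - (4)·0.400) / (11) = -0.718
  x_2 = (11 - (3)·-1.100 - (4)·0.400) / (11) = 1.155
  x_3 = (-5 - (-2)·-1.100 - (4)·-2.100) / (7) = 0.171
Iteration 2:
  x_1 = (0 - (-3)·1.155 - (4)·0.171) / (11) = 0.253
  x_2 = (11 - (3)·-0.718 - (4)·0.171) / (11) = 1.134
  x_3 = (-5 - (-2)·-0.718 - (4)·1.155) / (7) = -1.579

(0.253, 1.134, -1.579)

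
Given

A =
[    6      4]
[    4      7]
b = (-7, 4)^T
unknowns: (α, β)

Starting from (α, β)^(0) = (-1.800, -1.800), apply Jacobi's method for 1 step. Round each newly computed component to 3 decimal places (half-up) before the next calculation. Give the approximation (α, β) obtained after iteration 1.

(0.033, 1.600)

Iteration 1:
  α = (-7 - (4)·-1.800) / (6) = 0.033
  β = (4 - (4)·-1.800) / (7) = 1.600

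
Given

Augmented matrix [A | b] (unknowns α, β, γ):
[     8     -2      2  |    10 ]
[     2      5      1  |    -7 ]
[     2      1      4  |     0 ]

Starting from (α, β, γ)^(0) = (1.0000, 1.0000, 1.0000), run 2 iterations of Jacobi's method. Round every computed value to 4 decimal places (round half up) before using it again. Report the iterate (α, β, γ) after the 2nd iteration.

(0.9375, -1.7500, -0.1250)

Iteration 1:
  α = (10 - (-2)·1.0000 - (2)·1.0000) / (8) = 1.2500
  β = (-7 - (2)·1.0000 - (1)·1.0000) / (5) = -2.0000
  γ = (0 - (2)·1.0000 - (1)·1.0000) / (4) = -0.7500
Iteration 2:
  α = (10 - (-2)·-2.0000 - (2)·-0.7500) / (8) = 0.9375
  β = (-7 - (2)·1.2500 - (1)·-0.7500) / (5) = -1.7500
  γ = (0 - (2)·1.2500 - (1)·-2.0000) / (4) = -0.1250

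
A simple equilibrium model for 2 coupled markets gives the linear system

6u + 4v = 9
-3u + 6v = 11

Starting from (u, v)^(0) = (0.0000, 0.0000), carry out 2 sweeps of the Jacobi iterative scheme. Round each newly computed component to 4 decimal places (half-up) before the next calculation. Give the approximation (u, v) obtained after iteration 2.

Iteration 1:
  u = (9 - (4)·0.0000) / (6) = 1.5000
  v = (11 - (-3)·0.0000) / (6) = 1.8333
Iteration 2:
  u = (9 - (4)·1.8333) / (6) = 0.2778
  v = (11 - (-3)·1.5000) / (6) = 2.5833

(0.2778, 2.5833)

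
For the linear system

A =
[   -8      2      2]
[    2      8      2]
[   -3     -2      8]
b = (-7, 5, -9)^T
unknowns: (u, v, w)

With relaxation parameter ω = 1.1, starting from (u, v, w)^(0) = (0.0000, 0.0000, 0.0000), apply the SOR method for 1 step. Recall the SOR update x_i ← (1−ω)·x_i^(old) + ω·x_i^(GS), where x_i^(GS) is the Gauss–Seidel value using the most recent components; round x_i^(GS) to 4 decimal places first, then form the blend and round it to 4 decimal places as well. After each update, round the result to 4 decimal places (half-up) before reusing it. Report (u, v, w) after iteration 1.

Iteration 1:
  u: GS value = (-7 - (2)·0.0000 - (2)·0.0000) / (-8) = 0.8750;  u ← (1−ω)·0.0000 + ω·0.8750 = 0.9625
  v: GS value = (5 - (2)·0.9625 - (2)·0.0000) / (8) = 0.3844;  v ← (1−ω)·0.0000 + ω·0.3844 = 0.4228
  w: GS value = (-9 - (-3)·0.9625 - (-2)·0.4228) / (8) = -0.6584;  w ← (1−ω)·0.0000 + ω·-0.6584 = -0.7242

(0.9625, 0.4228, -0.7242)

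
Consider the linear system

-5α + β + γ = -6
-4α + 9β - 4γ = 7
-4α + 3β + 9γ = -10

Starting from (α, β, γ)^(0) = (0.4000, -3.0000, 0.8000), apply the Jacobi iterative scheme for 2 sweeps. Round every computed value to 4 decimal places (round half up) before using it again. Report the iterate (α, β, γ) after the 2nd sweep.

Iteration 1:
  α = (-6 - (1)·-3.0000 - (1)·0.8000) / (-5) = 0.7600
  β = (7 - (-4)·0.4000 - (-4)·0.8000) / (9) = 1.3111
  γ = (-10 - (-4)·0.4000 - (3)·-3.0000) / (9) = 0.0667
Iteration 2:
  α = (-6 - (1)·1.3111 - (1)·0.0667) / (-5) = 1.4756
  β = (7 - (-4)·0.7600 - (-4)·0.0667) / (9) = 1.1452
  γ = (-10 - (-4)·0.7600 - (3)·1.3111) / (9) = -1.2104

(1.4756, 1.1452, -1.2104)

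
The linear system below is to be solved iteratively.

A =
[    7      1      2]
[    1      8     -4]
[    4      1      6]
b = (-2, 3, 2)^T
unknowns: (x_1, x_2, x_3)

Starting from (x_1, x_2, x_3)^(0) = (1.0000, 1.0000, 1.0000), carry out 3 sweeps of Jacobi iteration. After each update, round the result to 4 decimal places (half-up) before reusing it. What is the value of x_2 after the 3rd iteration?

Iteration 1:
  x_1 = (-2 - (1)·1.0000 - (2)·1.0000) / (7) = -0.7143
  x_2 = (3 - (1)·1.0000 - (-4)·1.0000) / (8) = 0.7500
  x_3 = (2 - (4)·1.0000 - (1)·1.0000) / (6) = -0.5000
Iteration 2:
  x_1 = (-2 - (1)·0.7500 - (2)·-0.5000) / (7) = -0.2500
  x_2 = (3 - (1)·-0.7143 - (-4)·-0.5000) / (8) = 0.2143
  x_3 = (2 - (4)·-0.7143 - (1)·0.7500) / (6) = 0.6845
Iteration 3:
  x_1 = (-2 - (1)·0.2143 - (2)·0.6845) / (7) = -0.5119
  x_2 = (3 - (1)·-0.2500 - (-4)·0.6845) / (8) = 0.7485
  x_3 = (2 - (4)·-0.2500 - (1)·0.2143) / (6) = 0.4643

0.7485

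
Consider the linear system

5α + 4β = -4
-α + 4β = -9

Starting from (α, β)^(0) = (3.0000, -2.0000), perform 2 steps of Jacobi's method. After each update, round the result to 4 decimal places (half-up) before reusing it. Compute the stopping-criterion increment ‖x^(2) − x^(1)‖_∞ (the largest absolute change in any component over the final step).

Iteration 1:
  α = (-4 - (4)·-2.0000) / (5) = 0.8000
  β = (-9 - (-1)·3.0000) / (4) = -1.5000
Iteration 2:
  α = (-4 - (4)·-1.5000) / (5) = 0.4000
  β = (-9 - (-1)·0.8000) / (4) = -2.0500
Change: (-0.4000, -0.5500) → max |·| = 0.5500

0.5500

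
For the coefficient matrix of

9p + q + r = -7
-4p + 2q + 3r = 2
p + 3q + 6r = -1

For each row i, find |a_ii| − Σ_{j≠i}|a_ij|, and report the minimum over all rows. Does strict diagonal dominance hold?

-5

row 1: |9| − (1+1) = 7
row 2: |2| − (4+3) = -5
row 3: |6| − (1+3) = 2
minimum over rows = -5 → not strictly diagonally dominant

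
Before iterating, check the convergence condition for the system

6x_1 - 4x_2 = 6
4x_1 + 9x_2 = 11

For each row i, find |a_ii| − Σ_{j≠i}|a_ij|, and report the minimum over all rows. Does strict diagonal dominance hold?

row 1: |6| − (4) = 2
row 2: |9| − (4) = 5
minimum over rows = 2 → strictly diagonally dominant (convergence guaranteed)

2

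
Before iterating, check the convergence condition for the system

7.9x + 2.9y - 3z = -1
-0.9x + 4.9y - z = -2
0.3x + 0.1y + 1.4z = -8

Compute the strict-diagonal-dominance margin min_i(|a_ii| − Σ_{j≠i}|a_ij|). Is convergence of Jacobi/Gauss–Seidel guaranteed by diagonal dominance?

1

row 1: |7.9| − (2.9+3) = 2
row 2: |4.9| − (0.9+1) = 3
row 3: |1.4| − (0.3+0.1) = 1
minimum over rows = 1 → strictly diagonally dominant (convergence guaranteed)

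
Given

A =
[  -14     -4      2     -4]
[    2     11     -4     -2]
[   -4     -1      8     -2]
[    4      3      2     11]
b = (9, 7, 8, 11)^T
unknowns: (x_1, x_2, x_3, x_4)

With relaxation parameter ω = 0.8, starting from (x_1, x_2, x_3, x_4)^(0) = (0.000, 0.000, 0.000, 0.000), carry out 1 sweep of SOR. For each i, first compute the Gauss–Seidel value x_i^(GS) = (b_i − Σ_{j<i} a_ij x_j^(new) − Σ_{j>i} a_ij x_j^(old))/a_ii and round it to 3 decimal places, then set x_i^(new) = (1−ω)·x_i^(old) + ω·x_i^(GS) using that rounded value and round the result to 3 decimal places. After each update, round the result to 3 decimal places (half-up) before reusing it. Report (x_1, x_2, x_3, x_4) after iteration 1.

Iteration 1:
  x_1: GS value = (9 - (-4)·0.000 - (2)·0.000 - (-4)·0.000) / (-14) = -0.643;  x_1 ← (1−ω)·0.000 + ω·-0.643 = -0.514
  x_2: GS value = (7 - (2)·-0.514 - (-4)·0.000 - (-2)·0.000) / (11) = 0.730;  x_2 ← (1−ω)·0.000 + ω·0.730 = 0.584
  x_3: GS value = (8 - (-4)·-0.514 - (-1)·0.584 - (-2)·0.000) / (8) = 0.816;  x_3 ← (1−ω)·0.000 + ω·0.816 = 0.653
  x_4: GS value = (11 - (4)·-0.514 - (3)·0.584 - (2)·0.653) / (11) = 0.909;  x_4 ← (1−ω)·0.000 + ω·0.909 = 0.727

(-0.514, 0.584, 0.653, 0.727)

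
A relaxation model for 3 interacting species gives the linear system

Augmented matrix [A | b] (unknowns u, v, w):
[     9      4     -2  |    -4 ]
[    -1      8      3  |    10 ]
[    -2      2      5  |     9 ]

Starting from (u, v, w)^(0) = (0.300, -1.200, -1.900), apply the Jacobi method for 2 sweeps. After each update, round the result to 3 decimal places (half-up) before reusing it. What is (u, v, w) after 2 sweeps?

(-0.800, 0.308, 0.867)

Iteration 1:
  u = (-4 - (4)·-1.200 - (-2)·-1.900) / (9) = -0.333
  v = (10 - (-1)·0.300 - (3)·-1.900) / (8) = 2.000
  w = (9 - (-2)·0.300 - (2)·-1.200) / (5) = 2.400
Iteration 2:
  u = (-4 - (4)·2.000 - (-2)·2.400) / (9) = -0.800
  v = (10 - (-1)·-0.333 - (3)·2.400) / (8) = 0.308
  w = (9 - (-2)·-0.333 - (2)·2.000) / (5) = 0.867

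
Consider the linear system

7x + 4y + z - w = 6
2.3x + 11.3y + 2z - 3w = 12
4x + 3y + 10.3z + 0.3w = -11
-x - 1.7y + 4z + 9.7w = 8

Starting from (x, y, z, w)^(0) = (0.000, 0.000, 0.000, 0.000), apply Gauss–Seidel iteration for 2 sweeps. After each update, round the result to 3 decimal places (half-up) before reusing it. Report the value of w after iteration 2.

1.994

Iteration 1:
  x = (6 - (4)·0.000 - (1)·0.000 - (-1)·0.000) / (7) = 0.857
  y = (12 - (2.3)·0.857 - (2)·0.000 - (-3)·0.000) / (11.3) = 0.888
  z = (-11 - (4)·0.857 - (3)·0.888 - (0.3)·0.000) / (10.3) = -1.659
  w = (8 - (-1)·0.857 - (-1.7)·0.888 - (4)·-1.659) / (9.7) = 1.753
Iteration 2:
  x = (6 - (4)·0.888 - (1)·-1.659 - (-1)·1.753) / (7) = 0.837
  y = (12 - (2.3)·0.837 - (2)·-1.659 - (-3)·1.753) / (11.3) = 1.651
  z = (-11 - (4)·0.837 - (3)·1.651 - (0.3)·1.753) / (10.3) = -1.925
  w = (8 - (-1)·0.837 - (-1.7)·1.651 - (4)·-1.925) / (9.7) = 1.994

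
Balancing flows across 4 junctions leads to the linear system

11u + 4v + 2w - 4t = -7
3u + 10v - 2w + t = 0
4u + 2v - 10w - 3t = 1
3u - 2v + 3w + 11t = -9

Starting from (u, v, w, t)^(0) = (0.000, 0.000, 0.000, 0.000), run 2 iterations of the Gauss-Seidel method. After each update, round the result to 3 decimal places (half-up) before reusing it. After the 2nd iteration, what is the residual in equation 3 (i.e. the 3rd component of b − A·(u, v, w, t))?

Iteration 1:
  u = (-7 - (4)·0.000 - (2)·0.000 - (-4)·0.000) / (11) = -0.636
  v = (0 - (3)·-0.636 - (-2)·0.000 - (1)·0.000) / (10) = 0.191
  w = (1 - (4)·-0.636 - (2)·0.191 - (-3)·0.000) / (-10) = -0.316
  t = (-9 - (3)·-0.636 - (-2)·0.191 - (3)·-0.316) / (11) = -0.524
Iteration 2:
  u = (-7 - (4)·0.191 - (2)·-0.316 - (-4)·-0.524) / (11) = -0.839
  v = (0 - (3)·-0.839 - (-2)·-0.316 - (1)·-0.524) / (10) = 0.241
  w = (1 - (4)·-0.839 - (2)·0.241 - (-3)·-0.524) / (-10) = -0.230
  t = (-9 - (3)·-0.839 - (-2)·0.241 - (3)·-0.230) / (11) = -0.483
Residual b − A·x = (-0.207, 0.130, 0.125, 0.002)

0.125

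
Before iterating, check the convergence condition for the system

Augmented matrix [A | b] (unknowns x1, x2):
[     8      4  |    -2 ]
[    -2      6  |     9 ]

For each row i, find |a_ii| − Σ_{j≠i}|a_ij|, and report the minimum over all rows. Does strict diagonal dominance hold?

4

row 1: |8| − (4) = 4
row 2: |6| − (2) = 4
minimum over rows = 4 → strictly diagonally dominant (convergence guaranteed)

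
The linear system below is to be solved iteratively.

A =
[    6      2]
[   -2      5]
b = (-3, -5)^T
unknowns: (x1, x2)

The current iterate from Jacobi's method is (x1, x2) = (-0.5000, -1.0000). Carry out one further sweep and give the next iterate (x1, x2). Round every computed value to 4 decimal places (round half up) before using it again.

(-0.1667, -1.2000)

One sweep:
  x1 = (-3 - (2)·-1.0000) / (6) = -0.1667
  x2 = (-5 - (-2)·-0.5000) / (5) = -1.2000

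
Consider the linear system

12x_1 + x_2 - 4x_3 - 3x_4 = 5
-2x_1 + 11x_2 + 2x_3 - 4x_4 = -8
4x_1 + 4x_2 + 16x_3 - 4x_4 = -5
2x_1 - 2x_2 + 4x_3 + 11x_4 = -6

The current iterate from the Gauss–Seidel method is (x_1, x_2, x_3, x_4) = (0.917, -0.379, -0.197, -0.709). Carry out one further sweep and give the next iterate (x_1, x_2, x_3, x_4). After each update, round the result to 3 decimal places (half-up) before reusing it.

(0.205, -0.912, -0.313, -0.635)

One sweep:
  x_1 = (5 - (1)·-0.379 - (-4)·-0.197 - (-3)·-0.709) / (12) = 0.205
  x_2 = (-8 - (-2)·0.205 - (2)·-0.197 - (-4)·-0.709) / (11) = -0.912
  x_3 = (-5 - (4)·0.205 - (4)·-0.912 - (-4)·-0.709) / (16) = -0.313
  x_4 = (-6 - (2)·0.205 - (-2)·-0.912 - (4)·-0.313) / (11) = -0.635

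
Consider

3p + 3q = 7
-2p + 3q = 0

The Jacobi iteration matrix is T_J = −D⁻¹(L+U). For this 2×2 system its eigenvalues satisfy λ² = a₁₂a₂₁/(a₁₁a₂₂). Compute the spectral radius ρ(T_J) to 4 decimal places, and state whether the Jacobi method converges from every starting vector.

a₁₂a₂₁/(a₁₁a₂₂) = (3)·(-2) / ((3)·(3)) = -0.666667
ρ = √|-0.666667| = √0.666667 = 0.8165
ρ < 1, so Jacobi converges

0.8165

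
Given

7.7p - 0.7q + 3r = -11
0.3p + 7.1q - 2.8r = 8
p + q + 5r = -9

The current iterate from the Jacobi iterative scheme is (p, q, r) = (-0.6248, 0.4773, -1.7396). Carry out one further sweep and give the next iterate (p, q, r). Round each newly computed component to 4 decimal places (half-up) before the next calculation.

One sweep:
  p = (-11 - (-0.7)·0.4773 - (3)·-1.7396) / (7.7) = -0.7074
  q = (8 - (0.3)·-0.6248 - (-2.8)·-1.7396) / (7.1) = 0.4671
  r = (-9 - (1)·-0.6248 - (1)·0.4773) / (5) = -1.7705

(-0.7074, 0.4671, -1.7705)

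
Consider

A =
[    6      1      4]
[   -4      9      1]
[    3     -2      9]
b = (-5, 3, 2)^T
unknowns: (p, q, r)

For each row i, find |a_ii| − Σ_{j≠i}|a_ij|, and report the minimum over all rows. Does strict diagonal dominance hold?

row 1: |6| − (1+4) = 1
row 2: |9| − (4+1) = 4
row 3: |9| − (3+2) = 4
minimum over rows = 1 → strictly diagonally dominant (convergence guaranteed)

1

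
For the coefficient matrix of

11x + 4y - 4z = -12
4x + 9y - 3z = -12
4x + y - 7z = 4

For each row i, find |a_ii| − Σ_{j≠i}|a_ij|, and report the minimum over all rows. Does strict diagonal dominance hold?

row 1: |11| − (4+4) = 3
row 2: |9| − (4+3) = 2
row 3: |-7| − (4+1) = 2
minimum over rows = 2 → strictly diagonally dominant (convergence guaranteed)

2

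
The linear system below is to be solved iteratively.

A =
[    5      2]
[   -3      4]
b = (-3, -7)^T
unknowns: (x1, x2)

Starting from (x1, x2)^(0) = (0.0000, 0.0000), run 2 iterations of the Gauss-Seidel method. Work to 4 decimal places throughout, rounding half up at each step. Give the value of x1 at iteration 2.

0.2800

Iteration 1:
  x1 = (-3 - (2)·0.0000) / (5) = -0.6000
  x2 = (-7 - (-3)·-0.6000) / (4) = -2.2000
Iteration 2:
  x1 = (-3 - (2)·-2.2000) / (5) = 0.2800
  x2 = (-7 - (-3)·0.2800) / (4) = -1.5400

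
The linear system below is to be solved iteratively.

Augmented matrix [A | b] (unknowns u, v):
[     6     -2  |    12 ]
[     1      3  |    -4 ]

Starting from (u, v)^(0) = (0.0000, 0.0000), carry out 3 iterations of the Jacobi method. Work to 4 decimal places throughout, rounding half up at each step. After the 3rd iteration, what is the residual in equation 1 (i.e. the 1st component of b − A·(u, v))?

Iteration 1:
  u = (12 - (-2)·0.0000) / (6) = 2.0000
  v = (-4 - (1)·0.0000) / (3) = -1.3333
Iteration 2:
  u = (12 - (-2)·-1.3333) / (6) = 1.5556
  v = (-4 - (1)·2.0000) / (3) = -2.0000
Iteration 3:
  u = (12 - (-2)·-2.0000) / (6) = 1.3333
  v = (-4 - (1)·1.5556) / (3) = -1.8519
Residual b − A·x = (0.2964, 0.2224)

0.2964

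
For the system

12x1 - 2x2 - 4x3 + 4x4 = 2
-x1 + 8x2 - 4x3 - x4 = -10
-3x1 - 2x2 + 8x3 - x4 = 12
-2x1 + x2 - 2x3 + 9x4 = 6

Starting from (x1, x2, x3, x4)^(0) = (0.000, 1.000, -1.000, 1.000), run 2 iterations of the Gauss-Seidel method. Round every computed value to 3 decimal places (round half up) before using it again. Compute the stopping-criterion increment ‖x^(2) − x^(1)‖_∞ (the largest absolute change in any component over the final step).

Iteration 1:
  x1 = (2 - (-2)·1.000 - (-4)·-1.000 - (4)·1.000) / (12) = -0.333
  x2 = (-10 - (-1)·-0.333 - (-4)·-1.000 - (-1)·1.000) / (8) = -1.667
  x3 = (12 - (-3)·-0.333 - (-2)·-1.667 - (-1)·1.000) / (8) = 1.083
  x4 = (6 - (-2)·-0.333 - (1)·-1.667 - (-2)·1.083) / (9) = 1.019
Iteration 2:
  x1 = (2 - (-2)·-1.667 - (-4)·1.083 - (4)·1.019) / (12) = -0.090
  x2 = (-10 - (-1)·-0.090 - (-4)·1.083 - (-1)·1.019) / (8) = -0.592
  x3 = (12 - (-3)·-0.090 - (-2)·-0.592 - (-1)·1.019) / (8) = 1.446
  x4 = (6 - (-2)·-0.090 - (1)·-0.592 - (-2)·1.446) / (9) = 1.034
Change: (0.243, 1.075, 0.363, 0.015) → max |·| = 1.075

1.075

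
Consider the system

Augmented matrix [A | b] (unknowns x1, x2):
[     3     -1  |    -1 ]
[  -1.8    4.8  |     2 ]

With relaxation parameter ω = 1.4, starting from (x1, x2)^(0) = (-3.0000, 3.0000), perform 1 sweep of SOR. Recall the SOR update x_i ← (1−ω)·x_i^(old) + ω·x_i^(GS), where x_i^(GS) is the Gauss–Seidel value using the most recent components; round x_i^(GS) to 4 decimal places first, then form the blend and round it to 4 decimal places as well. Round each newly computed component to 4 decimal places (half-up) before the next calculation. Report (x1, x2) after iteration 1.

(2.1334, 0.5034)

Iteration 1:
  x1: GS value = (-1 - (-1)·3.0000) / (3) = 0.6667;  x1 ← (1−ω)·-3.0000 + ω·0.6667 = 2.1334
  x2: GS value = (2 - (-1.8)·2.1334) / (4.8) = 1.2167;  x2 ← (1−ω)·3.0000 + ω·1.2167 = 0.5034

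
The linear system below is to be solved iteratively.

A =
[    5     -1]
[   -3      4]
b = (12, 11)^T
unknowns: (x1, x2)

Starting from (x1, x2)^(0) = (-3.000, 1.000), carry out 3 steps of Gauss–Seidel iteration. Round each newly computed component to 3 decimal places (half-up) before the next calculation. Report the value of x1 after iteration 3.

3.451

Iteration 1:
  x1 = (12 - (-1)·1.000) / (5) = 2.600
  x2 = (11 - (-3)·2.600) / (4) = 4.700
Iteration 2:
  x1 = (12 - (-1)·4.700) / (5) = 3.340
  x2 = (11 - (-3)·3.340) / (4) = 5.255
Iteration 3:
  x1 = (12 - (-1)·5.255) / (5) = 3.451
  x2 = (11 - (-3)·3.451) / (4) = 5.338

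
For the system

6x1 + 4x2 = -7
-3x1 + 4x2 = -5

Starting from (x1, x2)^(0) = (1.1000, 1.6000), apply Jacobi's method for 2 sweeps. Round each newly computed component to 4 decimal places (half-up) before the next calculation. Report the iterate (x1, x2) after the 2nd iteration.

Iteration 1:
  x1 = (-7 - (4)·1.6000) / (6) = -2.2333
  x2 = (-5 - (-3)·1.1000) / (4) = -0.4250
Iteration 2:
  x1 = (-7 - (4)·-0.4250) / (6) = -0.8833
  x2 = (-5 - (-3)·-2.2333) / (4) = -2.9250

(-0.8833, -2.9250)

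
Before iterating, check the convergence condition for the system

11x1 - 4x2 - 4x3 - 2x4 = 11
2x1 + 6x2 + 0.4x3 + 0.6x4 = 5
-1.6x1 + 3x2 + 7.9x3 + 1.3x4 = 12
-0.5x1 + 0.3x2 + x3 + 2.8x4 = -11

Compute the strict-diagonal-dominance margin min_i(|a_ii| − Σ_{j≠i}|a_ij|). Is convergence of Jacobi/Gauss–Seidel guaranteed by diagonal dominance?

row 1: |11| − (4+4+2) = 1
row 2: |6| − (2+0.4+0.6) = 3
row 3: |7.9| − (1.6+3+1.3) = 2
row 4: |2.8| − (0.5+0.3+1) = 1
minimum over rows = 1 → strictly diagonally dominant (convergence guaranteed)

1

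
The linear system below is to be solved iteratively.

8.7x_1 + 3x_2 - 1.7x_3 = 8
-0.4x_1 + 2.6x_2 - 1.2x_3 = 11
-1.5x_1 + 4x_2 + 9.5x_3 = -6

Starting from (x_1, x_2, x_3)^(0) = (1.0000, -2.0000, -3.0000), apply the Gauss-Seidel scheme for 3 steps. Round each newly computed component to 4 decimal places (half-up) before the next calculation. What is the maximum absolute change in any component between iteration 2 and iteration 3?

0.2074

Iteration 1:
  x_1 = (8 - (3)·-2.0000 - (-1.7)·-3.0000) / (8.7) = 1.0230
  x_2 = (11 - (-0.4)·1.0230 - (-1.2)·-3.0000) / (2.6) = 3.0035
  x_3 = (-6 - (-1.5)·1.0230 - (4)·3.0035) / (9.5) = -1.7347
Iteration 2:
  x_1 = (8 - (3)·3.0035 - (-1.7)·-1.7347) / (8.7) = -0.4551
  x_2 = (11 - (-0.4)·-0.4551 - (-1.2)·-1.7347) / (2.6) = 3.3601
  x_3 = (-6 - (-1.5)·-0.4551 - (4)·3.3601) / (9.5) = -2.1182
Iteration 3:
  x_1 = (8 - (3)·3.3601 - (-1.7)·-2.1182) / (8.7) = -0.6530
  x_2 = (11 - (-0.4)·-0.6530 - (-1.2)·-2.1182) / (2.6) = 3.1527
  x_3 = (-6 - (-1.5)·-0.6530 - (4)·3.1527) / (9.5) = -2.0621
Change: (-0.1979, -0.2074, 0.0561) → max |·| = 0.2074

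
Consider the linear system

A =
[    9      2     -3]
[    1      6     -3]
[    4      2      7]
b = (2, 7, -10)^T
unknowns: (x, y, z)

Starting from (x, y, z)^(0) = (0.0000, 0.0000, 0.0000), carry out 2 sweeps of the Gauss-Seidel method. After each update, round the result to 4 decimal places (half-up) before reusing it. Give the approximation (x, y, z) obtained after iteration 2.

Iteration 1:
  x = (2 - (2)·0.0000 - (-3)·0.0000) / (9) = 0.2222
  y = (7 - (1)·0.2222 - (-3)·0.0000) / (6) = 1.1296
  z = (-10 - (4)·0.2222 - (2)·1.1296) / (7) = -1.8783
Iteration 2:
  x = (2 - (2)·1.1296 - (-3)·-1.8783) / (9) = -0.6549
  y = (7 - (1)·-0.6549 - (-3)·-1.8783) / (6) = 0.3367
  z = (-10 - (4)·-0.6549 - (2)·0.3367) / (7) = -1.1505

(-0.6549, 0.3367, -1.1505)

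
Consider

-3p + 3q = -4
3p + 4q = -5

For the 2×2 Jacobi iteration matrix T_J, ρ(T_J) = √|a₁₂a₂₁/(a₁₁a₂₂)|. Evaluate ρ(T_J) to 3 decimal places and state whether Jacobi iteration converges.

a₁₂a₂₁/(a₁₁a₂₂) = (3)·(3) / ((-3)·(4)) = -0.750000
ρ = √|-0.750000| = √0.750000 = 0.866
ρ < 1, so Jacobi converges

0.866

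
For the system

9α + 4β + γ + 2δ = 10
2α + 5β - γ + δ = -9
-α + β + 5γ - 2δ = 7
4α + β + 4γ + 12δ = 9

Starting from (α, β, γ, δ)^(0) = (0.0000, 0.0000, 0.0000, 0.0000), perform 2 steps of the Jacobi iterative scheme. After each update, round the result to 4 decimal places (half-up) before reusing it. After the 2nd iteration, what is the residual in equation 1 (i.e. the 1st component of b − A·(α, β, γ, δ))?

Iteration 1:
  α = (10 - (4)·0.0000 - (1)·0.0000 - (2)·0.0000) / (9) = 1.1111
  β = (-9 - (2)·0.0000 - (-1)·0.0000 - (1)·0.0000) / (5) = -1.8000
  γ = (7 - (-1)·0.0000 - (1)·0.0000 - (-2)·0.0000) / (5) = 1.4000
  δ = (9 - (4)·0.0000 - (1)·0.0000 - (4)·0.0000) / (12) = 0.7500
Iteration 2:
  α = (10 - (4)·-1.8000 - (1)·1.4000 - (2)·0.7500) / (9) = 1.5889
  β = (-9 - (2)·1.1111 - (-1)·1.4000 - (1)·0.7500) / (5) = -2.1144
  γ = (7 - (-1)·1.1111 - (1)·-1.8000 - (-2)·0.7500) / (5) = 2.2822
  δ = (9 - (4)·1.1111 - (1)·-1.8000 - (4)·1.4000) / (12) = 0.0630
Residual b − A·x = (1.7493, 0.6134, -0.5817, -5.1260)

1.7493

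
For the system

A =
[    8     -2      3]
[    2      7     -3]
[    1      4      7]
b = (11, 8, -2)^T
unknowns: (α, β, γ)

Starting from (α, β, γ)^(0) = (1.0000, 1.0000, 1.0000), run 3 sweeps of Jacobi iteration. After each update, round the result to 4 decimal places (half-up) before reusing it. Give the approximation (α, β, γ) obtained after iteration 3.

(1.9139, 0.0372, -0.7857)

Iteration 1:
  α = (11 - (-2)·1.0000 - (3)·1.0000) / (8) = 1.2500
  β = (8 - (2)·1.0000 - (-3)·1.0000) / (7) = 1.2857
  γ = (-2 - (1)·1.0000 - (4)·1.0000) / (7) = -1.0000
Iteration 2:
  α = (11 - (-2)·1.2857 - (3)·-1.0000) / (8) = 2.0714
  β = (8 - (2)·1.2500 - (-3)·-1.0000) / (7) = 0.3571
  γ = (-2 - (1)·1.2500 - (4)·1.2857) / (7) = -1.1990
Iteration 3:
  α = (11 - (-2)·0.3571 - (3)·-1.1990) / (8) = 1.9139
  β = (8 - (2)·2.0714 - (-3)·-1.1990) / (7) = 0.0372
  γ = (-2 - (1)·2.0714 - (4)·0.3571) / (7) = -0.7857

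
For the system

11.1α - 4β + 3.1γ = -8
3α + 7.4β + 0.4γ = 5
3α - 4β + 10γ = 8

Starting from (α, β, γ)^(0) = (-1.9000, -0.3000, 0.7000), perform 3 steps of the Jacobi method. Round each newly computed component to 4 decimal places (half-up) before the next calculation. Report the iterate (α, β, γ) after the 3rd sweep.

Iteration 1:
  α = (-8 - (-4)·-0.3000 - (3.1)·0.7000) / (11.1) = -1.0243
  β = (5 - (3)·-1.9000 - (0.4)·0.7000) / (7.4) = 1.4081
  γ = (8 - (3)·-1.9000 - (-4)·-0.3000) / (10) = 1.2500
Iteration 2:
  α = (-8 - (-4)·1.4081 - (3.1)·1.2500) / (11.1) = -0.5624
  β = (5 - (3)·-1.0243 - (0.4)·1.2500) / (7.4) = 1.0234
  γ = (8 - (3)·-1.0243 - (-4)·1.4081) / (10) = 1.6705
Iteration 3:
  α = (-8 - (-4)·1.0234 - (3.1)·1.6705) / (11.1) = -0.8185
  β = (5 - (3)·-0.5624 - (0.4)·1.6705) / (7.4) = 0.8134
  γ = (8 - (3)·-0.5624 - (-4)·1.0234) / (10) = 1.3781

(-0.8185, 0.8134, 1.3781)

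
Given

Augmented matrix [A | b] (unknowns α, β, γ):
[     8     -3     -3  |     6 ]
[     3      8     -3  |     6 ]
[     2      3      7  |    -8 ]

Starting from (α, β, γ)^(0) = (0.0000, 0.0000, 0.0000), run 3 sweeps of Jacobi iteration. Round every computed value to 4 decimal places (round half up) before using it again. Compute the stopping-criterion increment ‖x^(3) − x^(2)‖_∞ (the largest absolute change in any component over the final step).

Iteration 1:
  α = (6 - (-3)·0.0000 - (-3)·0.0000) / (8) = 0.7500
  β = (6 - (3)·0.0000 - (-3)·0.0000) / (8) = 0.7500
  γ = (-8 - (2)·0.0000 - (3)·0.0000) / (7) = -1.1429
Iteration 2:
  α = (6 - (-3)·0.7500 - (-3)·-1.1429) / (8) = 0.6027
  β = (6 - (3)·0.7500 - (-3)·-1.1429) / (8) = 0.0402
  γ = (-8 - (2)·0.7500 - (3)·0.7500) / (7) = -1.6786
Iteration 3:
  α = (6 - (-3)·0.0402 - (-3)·-1.6786) / (8) = 0.1356
  β = (6 - (3)·0.6027 - (-3)·-1.6786) / (8) = -0.1055
  γ = (-8 - (2)·0.6027 - (3)·0.0402) / (7) = -1.3323
Change: (-0.4671, -0.1457, 0.3463) → max |·| = 0.4671

0.4671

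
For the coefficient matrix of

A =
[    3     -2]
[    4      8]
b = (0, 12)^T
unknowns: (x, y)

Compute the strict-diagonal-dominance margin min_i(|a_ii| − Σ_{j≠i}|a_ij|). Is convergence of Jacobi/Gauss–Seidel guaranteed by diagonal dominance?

1

row 1: |3| − (2) = 1
row 2: |8| − (4) = 4
minimum over rows = 1 → strictly diagonally dominant (convergence guaranteed)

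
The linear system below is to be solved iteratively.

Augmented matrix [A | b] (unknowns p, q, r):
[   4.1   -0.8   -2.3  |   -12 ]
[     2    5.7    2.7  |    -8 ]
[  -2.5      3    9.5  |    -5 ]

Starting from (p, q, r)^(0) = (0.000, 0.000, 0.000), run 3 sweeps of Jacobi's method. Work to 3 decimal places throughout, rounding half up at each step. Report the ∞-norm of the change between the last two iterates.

0.553

Iteration 1:
  p = (-12 - (-0.8)·0.000 - (-2.3)·0.000) / (4.1) = -2.927
  q = (-8 - (2)·0.000 - (2.7)·0.000) / (5.7) = -1.404
  r = (-5 - (-2.5)·0.000 - (3)·0.000) / (9.5) = -0.526
Iteration 2:
  p = (-12 - (-0.8)·-1.404 - (-2.3)·-0.526) / (4.1) = -3.496
  q = (-8 - (2)·-2.927 - (2.7)·-0.526) / (5.7) = -0.127
  r = (-5 - (-2.5)·-2.927 - (3)·-1.404) / (9.5) = -0.853
Iteration 3:
  p = (-12 - (-0.8)·-0.127 - (-2.3)·-0.853) / (4.1) = -3.430
  q = (-8 - (2)·-3.496 - (2.7)·-0.853) / (5.7) = 0.227
  r = (-5 - (-2.5)·-3.496 - (3)·-0.127) / (9.5) = -1.406
Change: (0.066, 0.354, -0.553) → max |·| = 0.553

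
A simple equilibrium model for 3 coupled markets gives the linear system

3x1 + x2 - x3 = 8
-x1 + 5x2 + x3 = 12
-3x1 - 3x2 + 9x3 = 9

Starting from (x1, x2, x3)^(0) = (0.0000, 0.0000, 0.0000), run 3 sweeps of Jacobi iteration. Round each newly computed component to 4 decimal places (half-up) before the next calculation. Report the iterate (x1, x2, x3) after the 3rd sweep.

(2.6519, 2.3022, 2.6444)

Iteration 1:
  x1 = (8 - (1)·0.0000 - (-1)·0.0000) / (3) = 2.6667
  x2 = (12 - (-1)·0.0000 - (1)·0.0000) / (5) = 2.4000
  x3 = (9 - (-3)·0.0000 - (-3)·0.0000) / (9) = 1.0000
Iteration 2:
  x1 = (8 - (1)·2.4000 - (-1)·1.0000) / (3) = 2.2000
  x2 = (12 - (-1)·2.6667 - (1)·1.0000) / (5) = 2.7333
  x3 = (9 - (-3)·2.6667 - (-3)·2.4000) / (9) = 2.6889
Iteration 3:
  x1 = (8 - (1)·2.7333 - (-1)·2.6889) / (3) = 2.6519
  x2 = (12 - (-1)·2.2000 - (1)·2.6889) / (5) = 2.3022
  x3 = (9 - (-3)·2.2000 - (-3)·2.7333) / (9) = 2.6444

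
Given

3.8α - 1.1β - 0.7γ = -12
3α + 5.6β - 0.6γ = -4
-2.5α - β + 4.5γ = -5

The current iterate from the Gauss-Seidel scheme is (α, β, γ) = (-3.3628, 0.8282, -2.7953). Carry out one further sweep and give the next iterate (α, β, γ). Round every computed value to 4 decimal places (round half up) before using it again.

One sweep:
  α = (-12 - (-1.1)·0.8282 - (-0.7)·-2.7953) / (3.8) = -3.4331
  β = (-4 - (3)·-3.4331 - (-0.6)·-2.7953) / (5.6) = 0.8254
  γ = (-5 - (-2.5)·-3.4331 - (-1)·0.8254) / (4.5) = -2.8350

(-3.4331, 0.8254, -2.8350)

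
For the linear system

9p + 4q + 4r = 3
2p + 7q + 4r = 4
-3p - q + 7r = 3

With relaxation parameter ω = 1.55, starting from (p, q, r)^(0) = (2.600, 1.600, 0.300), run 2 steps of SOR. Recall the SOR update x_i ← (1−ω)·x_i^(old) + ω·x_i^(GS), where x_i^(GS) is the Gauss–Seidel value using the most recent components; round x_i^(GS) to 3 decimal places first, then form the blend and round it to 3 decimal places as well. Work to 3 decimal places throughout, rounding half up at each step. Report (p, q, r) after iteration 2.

Iteration 1:
  p: GS value = (3 - (4)·1.600 - (4)·0.300) / (9) = -0.511;  p ← (1−ω)·2.600 + ω·-0.511 = -2.222
  q: GS value = (4 - (2)·-2.222 - (4)·0.300) / (7) = 1.035;  q ← (1−ω)·1.600 + ω·1.035 = 0.724
  r: GS value = (3 - (-3)·-2.222 - (-1)·0.724) / (7) = -0.420;  r ← (1−ω)·0.300 + ω·-0.420 = -0.816
Iteration 2:
  p: GS value = (3 - (4)·0.724 - (4)·-0.816) / (9) = 0.374;  p ← (1−ω)·-2.222 + ω·0.374 = 1.802
  q: GS value = (4 - (2)·1.802 - (4)·-0.816) / (7) = 0.523;  q ← (1−ω)·0.724 + ω·0.523 = 0.412
  r: GS value = (3 - (-3)·1.802 - (-1)·0.412) / (7) = 1.260;  r ← (1−ω)·-0.816 + ω·1.260 = 2.402

(1.802, 0.412, 2.402)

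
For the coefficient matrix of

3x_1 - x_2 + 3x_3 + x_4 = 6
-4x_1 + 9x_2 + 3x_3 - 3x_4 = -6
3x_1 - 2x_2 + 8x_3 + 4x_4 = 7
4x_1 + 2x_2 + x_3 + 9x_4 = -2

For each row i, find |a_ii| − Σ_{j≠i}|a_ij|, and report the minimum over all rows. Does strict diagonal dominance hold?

-2

row 1: |3| − (1+3+1) = -2
row 2: |9| − (4+3+3) = -1
row 3: |8| − (3+2+4) = -1
row 4: |9| − (4+2+1) = 2
minimum over rows = -2 → not strictly diagonally dominant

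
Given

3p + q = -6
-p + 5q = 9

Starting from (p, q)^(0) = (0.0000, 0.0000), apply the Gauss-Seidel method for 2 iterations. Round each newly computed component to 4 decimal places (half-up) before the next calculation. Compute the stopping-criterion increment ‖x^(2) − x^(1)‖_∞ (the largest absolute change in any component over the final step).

0.4667

Iteration 1:
  p = (-6 - (1)·0.0000) / (3) = -2.0000
  q = (9 - (-1)·-2.0000) / (5) = 1.4000
Iteration 2:
  p = (-6 - (1)·1.4000) / (3) = -2.4667
  q = (9 - (-1)·-2.4667) / (5) = 1.3067
Change: (-0.4667, -0.0933) → max |·| = 0.4667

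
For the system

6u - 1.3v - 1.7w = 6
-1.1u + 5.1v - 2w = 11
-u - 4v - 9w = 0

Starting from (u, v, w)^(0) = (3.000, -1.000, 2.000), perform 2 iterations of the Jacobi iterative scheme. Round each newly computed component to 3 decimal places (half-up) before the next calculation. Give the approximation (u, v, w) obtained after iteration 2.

(1.809, 2.492, -1.745)

Iteration 1:
  u = (6 - (-1.3)·-1.000 - (-1.7)·2.000) / (6) = 1.350
  v = (11 - (-1.1)·3.000 - (-2)·2.000) / (5.1) = 3.588
  w = (0 - (-1)·3.000 - (-4)·-1.000) / (-9) = 0.111
Iteration 2:
  u = (6 - (-1.3)·3.588 - (-1.7)·0.111) / (6) = 1.809
  v = (11 - (-1.1)·1.350 - (-2)·0.111) / (5.1) = 2.492
  w = (0 - (-1)·1.350 - (-4)·3.588) / (-9) = -1.745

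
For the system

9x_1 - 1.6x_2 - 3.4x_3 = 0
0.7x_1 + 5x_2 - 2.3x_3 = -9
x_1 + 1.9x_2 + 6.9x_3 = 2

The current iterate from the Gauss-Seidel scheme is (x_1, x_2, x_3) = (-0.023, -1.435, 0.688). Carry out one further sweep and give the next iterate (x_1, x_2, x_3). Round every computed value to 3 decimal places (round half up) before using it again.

(0.005, -1.484, 0.698)

One sweep:
  x_1 = (0 - (-1.6)·-1.435 - (-3.4)·0.688) / (9) = 0.005
  x_2 = (-9 - (0.7)·0.005 - (-2.3)·0.688) / (5) = -1.484
  x_3 = (2 - (1)·0.005 - (1.9)·-1.484) / (6.9) = 0.698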